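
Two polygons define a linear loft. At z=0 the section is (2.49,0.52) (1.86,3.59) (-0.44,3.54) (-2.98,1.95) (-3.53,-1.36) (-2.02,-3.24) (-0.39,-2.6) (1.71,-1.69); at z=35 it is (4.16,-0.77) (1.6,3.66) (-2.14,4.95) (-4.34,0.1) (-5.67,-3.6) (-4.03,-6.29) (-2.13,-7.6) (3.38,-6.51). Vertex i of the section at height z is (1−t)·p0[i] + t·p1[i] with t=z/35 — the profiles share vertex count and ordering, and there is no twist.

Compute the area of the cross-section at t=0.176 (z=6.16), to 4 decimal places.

Area at t=0.176: 37.3184

Cross-section at t=0.176: each vertex is (1-t)·p0[i] + t·p1[i].
  v1: (1-0.176)·(2.49,0.52) + 0.176·(4.16,-0.77) = (2.7839,0.2930)
  v2: (1-0.176)·(1.86,3.59) + 0.176·(1.6,3.66) = (1.8142,3.6023)
  v3: (1-0.176)·(-0.44,3.54) + 0.176·(-2.14,4.95) = (-0.7392,3.7882)
  v4: (1-0.176)·(-2.98,1.95) + 0.176·(-4.34,0.1) = (-3.2194,1.6244)
  v5: (1-0.176)·(-3.53,-1.36) + 0.176·(-5.67,-3.6) = (-3.9066,-1.7542)
  v6: (1-0.176)·(-2.02,-3.24) + 0.176·(-4.03,-6.29) = (-2.3738,-3.7768)
  v7: (1-0.176)·(-0.39,-2.6) + 0.176·(-2.13,-7.6) = (-0.6962,-3.4800)
  v8: (1-0.176)·(1.71,-1.69) + 0.176·(3.38,-6.51) = (2.0039,-2.5383)
Shoelace sum Σ(x_i·y_{i+1} − x_{i+1}·y_i):
  i=1: 2.7839·3.6023 − 1.8142·0.2930 = +9.4971 (running +9.4971)
  i=2: 1.8142·3.7882 − -0.7392·3.6023 = +9.5355 (running +19.0325)
  i=3: -0.7392·1.6244 − -3.2194·3.7882 = +10.9947 (running +30.0272)
  i=4: -3.2194·-1.7542 − -3.9066·1.6244 = +11.9935 (running +42.0207)
  i=5: -3.9066·-3.7768 − -2.3738·-1.7542 = +10.5905 (running +52.6112)
  i=6: -2.3738·-3.4800 − -0.6962·-3.7768 = +5.6311 (running +58.2423)
  i=7: -0.6962·-2.5383 − 2.0039·-3.4800 = +8.7409 (running +66.9832)
  i=8: 2.0039·0.2930 − 2.7839·-2.5383 = +7.6535 (running +74.6368)
Area = |Σ|/2 = |74.6368|/2 = 37.3184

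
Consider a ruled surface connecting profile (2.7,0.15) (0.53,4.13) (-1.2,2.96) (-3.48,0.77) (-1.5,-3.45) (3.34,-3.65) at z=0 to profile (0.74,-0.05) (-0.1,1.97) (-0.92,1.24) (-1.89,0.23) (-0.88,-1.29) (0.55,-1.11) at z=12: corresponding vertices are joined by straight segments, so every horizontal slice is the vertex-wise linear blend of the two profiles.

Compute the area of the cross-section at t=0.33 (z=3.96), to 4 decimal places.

Cross-section at t=0.33: each vertex is (1-t)·p0[i] + t·p1[i].
  v1: (1-0.33)·(2.7,0.15) + 0.33·(0.74,-0.05) = (2.0532,0.0840)
  v2: (1-0.33)·(0.53,4.13) + 0.33·(-0.1,1.97) = (0.3221,3.4172)
  v3: (1-0.33)·(-1.2,2.96) + 0.33·(-0.92,1.24) = (-1.1076,2.3924)
  v4: (1-0.33)·(-3.48,0.77) + 0.33·(-1.89,0.23) = (-2.9553,0.5918)
  v5: (1-0.33)·(-1.5,-3.45) + 0.33·(-0.88,-1.29) = (-1.2954,-2.7372)
  v6: (1-0.33)·(3.34,-3.65) + 0.33·(0.55,-1.11) = (2.4193,-2.8118)
Shoelace sum Σ(x_i·y_{i+1} − x_{i+1}·y_i):
  i=1: 2.0532·3.4172 − 0.3221·0.0840 = +6.9891 (running +6.9891)
  i=2: 0.3221·2.3924 − -1.1076·3.4172 = +4.5555 (running +11.5446)
  i=3: -1.1076·0.5918 − -2.9553·2.3924 = +6.4148 (running +17.9594)
  i=4: -2.9553·-2.7372 − -1.2954·0.5918 = +8.8559 (running +26.8153)
  i=5: -1.2954·-2.8118 − 2.4193·-2.7372 = +10.2645 (running +37.0798)
  i=6: 2.4193·0.0840 − 2.0532·-2.8118 = +5.9764 (running +43.0562)
Area = |Σ|/2 = |43.0562|/2 = 21.5281

Area at t=0.33: 21.5281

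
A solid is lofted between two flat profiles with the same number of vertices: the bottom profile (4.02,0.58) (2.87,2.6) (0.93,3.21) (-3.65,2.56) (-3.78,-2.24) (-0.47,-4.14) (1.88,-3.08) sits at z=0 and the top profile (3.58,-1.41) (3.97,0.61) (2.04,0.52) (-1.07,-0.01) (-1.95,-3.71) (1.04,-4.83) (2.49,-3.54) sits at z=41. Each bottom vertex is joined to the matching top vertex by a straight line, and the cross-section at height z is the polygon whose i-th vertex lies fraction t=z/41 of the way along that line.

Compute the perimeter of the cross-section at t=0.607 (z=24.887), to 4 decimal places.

Cross-section at t=0.607: each vertex is (1-t)·p0[i] + t·p1[i].
  v1: (1-0.607)·(4.02,0.58) + 0.607·(3.58,-1.41) = (3.7529,-0.6279)
  v2: (1-0.607)·(2.87,2.6) + 0.607·(3.97,0.61) = (3.5377,1.3921)
  v3: (1-0.607)·(0.93,3.21) + 0.607·(2.04,0.52) = (1.6038,1.5772)
  v4: (1-0.607)·(-3.65,2.56) + 0.607·(-1.07,-0.01) = (-2.0839,1.0000)
  v5: (1-0.607)·(-3.78,-2.24) + 0.607·(-1.95,-3.71) = (-2.6692,-3.1323)
  v6: (1-0.607)·(-0.47,-4.14) + 0.607·(1.04,-4.83) = (0.4466,-4.5588)
  v7: (1-0.607)·(1.88,-3.08) + 0.607·(2.49,-3.54) = (2.2503,-3.3592)
Perimeter = Σ |v_{i+1} − v_i|:
  edge 1→2: √(-0.2152² + 2.0200²) = 2.0314 (running 2.0314)
  edge 2→3: √(-1.9339² + 0.1851²) = 1.9428 (running 3.9742)
  edge 3→4: √(-3.6877² + -0.5772²) = 3.7326 (running 7.7068)
  edge 4→5: √(-0.5852² + -4.1323²) = 4.1735 (running 11.8803)
  edge 5→6: √(3.1158² + -1.4265²) = 3.4268 (running 15.3071)
  edge 6→7: √(1.8037² + 1.1996²) = 2.1662 (running 17.4733)
  edge 7→1: √(1.5026² + 2.7313²) = 3.1174 (running 20.5907)
Perimeter = 20.5907

Perimeter at t=0.607: 20.5907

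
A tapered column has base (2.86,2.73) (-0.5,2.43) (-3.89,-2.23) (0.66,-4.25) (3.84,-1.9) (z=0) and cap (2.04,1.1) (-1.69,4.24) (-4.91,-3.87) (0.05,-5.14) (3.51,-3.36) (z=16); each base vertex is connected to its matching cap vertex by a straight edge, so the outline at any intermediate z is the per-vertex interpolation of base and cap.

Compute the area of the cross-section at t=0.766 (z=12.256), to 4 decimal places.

Area at t=0.766: 43.1139

Cross-section at t=0.766: each vertex is (1-t)·p0[i] + t·p1[i].
  v1: (1-0.766)·(2.86,2.73) + 0.766·(2.04,1.1) = (2.2319,1.4814)
  v2: (1-0.766)·(-0.5,2.43) + 0.766·(-1.69,4.24) = (-1.4115,3.8165)
  v3: (1-0.766)·(-3.89,-2.23) + 0.766·(-4.91,-3.87) = (-4.6713,-3.4862)
  v4: (1-0.766)·(0.66,-4.25) + 0.766·(0.05,-5.14) = (0.1927,-4.9317)
  v5: (1-0.766)·(3.84,-1.9) + 0.766·(3.51,-3.36) = (3.5872,-3.0184)
Shoelace sum Σ(x_i·y_{i+1} − x_{i+1}·y_i):
  i=1: 2.2319·3.8165 − -1.4115·1.4814 = +10.6090 (running +10.6090)
  i=2: -1.4115·-3.4862 − -4.6713·3.8165 = +22.7489 (running +33.3578)
  i=3: -4.6713·-4.9317 − 0.1927·-3.4862 = +23.7097 (running +57.0675)
  i=4: 0.1927·-3.0184 − 3.5872·-4.9317 = +17.1095 (running +74.1770)
  i=5: 3.5872·1.4814 − 2.2319·-3.0184 = +12.0508 (running +86.2278)
Area = |Σ|/2 = |86.2278|/2 = 43.1139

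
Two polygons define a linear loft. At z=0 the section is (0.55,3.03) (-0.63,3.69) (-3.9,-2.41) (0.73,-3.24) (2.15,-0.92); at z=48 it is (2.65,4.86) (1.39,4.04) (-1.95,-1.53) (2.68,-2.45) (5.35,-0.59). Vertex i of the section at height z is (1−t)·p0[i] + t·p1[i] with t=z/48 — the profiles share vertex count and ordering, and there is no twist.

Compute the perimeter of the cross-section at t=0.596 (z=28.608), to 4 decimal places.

Perimeter at t=0.596: 20.9484

Cross-section at t=0.596: each vertex is (1-t)·p0[i] + t·p1[i].
  v1: (1-0.596)·(0.55,3.03) + 0.596·(2.65,4.86) = (1.8016,4.1207)
  v2: (1-0.596)·(-0.63,3.69) + 0.596·(1.39,4.04) = (0.5739,3.8986)
  v3: (1-0.596)·(-3.9,-2.41) + 0.596·(-1.95,-1.53) = (-2.7378,-1.8855)
  v4: (1-0.596)·(0.73,-3.24) + 0.596·(2.68,-2.45) = (1.8922,-2.7692)
  v5: (1-0.596)·(2.15,-0.92) + 0.596·(5.35,-0.59) = (4.0572,-0.7233)
Perimeter = Σ |v_{i+1} − v_i|:
  edge 1→2: √(-1.2277² + -0.2221²) = 1.2476 (running 1.2476)
  edge 2→3: √(-3.3117² + -5.7841²) = 6.6651 (running 7.9127)
  edge 3→4: √(4.6300² + -0.8836²) = 4.7136 (running 12.6263)
  edge 4→5: √(2.1650² + 2.0458²) = 2.9787 (running 15.6050)
  edge 5→1: √(-2.2556² + 4.8440²) = 5.3434 (running 20.9484)
Perimeter = 20.9484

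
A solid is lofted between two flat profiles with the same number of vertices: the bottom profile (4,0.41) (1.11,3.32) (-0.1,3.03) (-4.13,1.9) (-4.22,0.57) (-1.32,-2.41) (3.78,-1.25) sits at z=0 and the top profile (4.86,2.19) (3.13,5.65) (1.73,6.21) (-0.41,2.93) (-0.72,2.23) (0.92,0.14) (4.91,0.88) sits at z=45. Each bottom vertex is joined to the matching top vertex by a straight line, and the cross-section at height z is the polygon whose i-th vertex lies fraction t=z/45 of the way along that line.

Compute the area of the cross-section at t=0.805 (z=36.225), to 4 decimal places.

Area at t=0.805: 23.5985

Cross-section at t=0.805: each vertex is (1-t)·p0[i] + t·p1[i].
  v1: (1-0.805)·(4,0.41) + 0.805·(4.86,2.19) = (4.6923,1.8429)
  v2: (1-0.805)·(1.11,3.32) + 0.805·(3.13,5.65) = (2.7361,5.1957)
  v3: (1-0.805)·(-0.1,3.03) + 0.805·(1.73,6.21) = (1.3732,5.5899)
  v4: (1-0.805)·(-4.13,1.9) + 0.805·(-0.41,2.93) = (-1.1354,2.7292)
  v5: (1-0.805)·(-4.22,0.57) + 0.805·(-0.72,2.23) = (-1.4025,1.9063)
  v6: (1-0.805)·(-1.32,-2.41) + 0.805·(0.92,0.14) = (0.4832,-0.3572)
  v7: (1-0.805)·(3.78,-1.25) + 0.805·(4.91,0.88) = (4.6897,0.4647)
Shoelace sum Σ(x_i·y_{i+1} − x_{i+1}·y_i):
  i=1: 4.6923·5.1957 − 2.7361·1.8429 = +19.3372 (running +19.3372)
  i=2: 2.7361·5.5899 − 1.3732·5.1957 = +8.1601 (running +27.4973)
  i=3: 1.3732·2.7292 − -1.1354·5.5899 = +10.0943 (running +37.5916)
  i=4: -1.1354·1.9063 − -1.4025·2.7292 = +1.6632 (running +39.2548)
  i=5: -1.4025·-0.3572 − 0.4832·1.9063 = -0.4201 (running +38.8348)
  i=6: 0.4832·0.4647 − 4.6897·-0.3572 = +1.8999 (running +40.7346)
  i=7: 4.6897·1.8429 − 4.6923·0.4647 = +6.4623 (running +47.1969)
Area = |Σ|/2 = |47.1969|/2 = 23.5985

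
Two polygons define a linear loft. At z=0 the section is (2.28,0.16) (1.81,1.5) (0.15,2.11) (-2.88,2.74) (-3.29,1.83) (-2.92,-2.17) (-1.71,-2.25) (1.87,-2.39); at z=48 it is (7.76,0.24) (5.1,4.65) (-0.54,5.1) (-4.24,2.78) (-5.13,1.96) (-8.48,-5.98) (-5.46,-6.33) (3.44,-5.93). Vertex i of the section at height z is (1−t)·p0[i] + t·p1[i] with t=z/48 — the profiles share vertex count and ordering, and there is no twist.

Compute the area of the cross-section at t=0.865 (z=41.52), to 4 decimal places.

Cross-section at t=0.865: each vertex is (1-t)·p0[i] + t·p1[i].
  v1: (1-0.865)·(2.28,0.16) + 0.865·(7.76,0.24) = (7.0202,0.2292)
  v2: (1-0.865)·(1.81,1.5) + 0.865·(5.1,4.65) = (4.6558,4.2248)
  v3: (1-0.865)·(0.15,2.11) + 0.865·(-0.54,5.1) = (-0.4469,4.6963)
  v4: (1-0.865)·(-2.88,2.74) + 0.865·(-4.24,2.78) = (-4.0564,2.7746)
  v5: (1-0.865)·(-3.29,1.83) + 0.865·(-5.13,1.96) = (-4.8816,1.9425)
  v6: (1-0.865)·(-2.92,-2.17) + 0.865·(-8.48,-5.98) = (-7.7294,-5.4657)
  v7: (1-0.865)·(-1.71,-2.25) + 0.865·(-5.46,-6.33) = (-4.9538,-5.7792)
  v8: (1-0.865)·(1.87,-2.39) + 0.865·(3.44,-5.93) = (3.2281,-5.4521)
Shoelace sum Σ(x_i·y_{i+1} − x_{i+1}·y_i):
  i=1: 7.0202·4.2248 − 4.6558·0.2292 = +28.5915 (running +28.5915)
  i=2: 4.6558·4.6963 − -0.4469·4.2248 = +23.7533 (running +52.3448)
  i=3: -0.4469·2.7746 − -4.0564·4.6963 = +17.8104 (running +70.1552)
  i=4: -4.0564·1.9425 − -4.8816·2.7746 = +5.6651 (running +75.8204)
  i=5: -4.8816·-5.4657 − -7.7294·1.9425 = +41.6951 (running +117.5155)
  i=6: -7.7294·-5.7792 − -4.9538·-5.4657 = +17.5943 (running +135.1098)
  i=7: -4.9538·-5.4521 − 3.2281·-5.7792 = +45.6639 (running +180.7736)
  i=8: 3.2281·0.2292 − 7.0202·-5.4521 = +39.0147 (running +219.7883)
Area = |Σ|/2 = |219.7883|/2 = 109.8942

Area at t=0.865: 109.8942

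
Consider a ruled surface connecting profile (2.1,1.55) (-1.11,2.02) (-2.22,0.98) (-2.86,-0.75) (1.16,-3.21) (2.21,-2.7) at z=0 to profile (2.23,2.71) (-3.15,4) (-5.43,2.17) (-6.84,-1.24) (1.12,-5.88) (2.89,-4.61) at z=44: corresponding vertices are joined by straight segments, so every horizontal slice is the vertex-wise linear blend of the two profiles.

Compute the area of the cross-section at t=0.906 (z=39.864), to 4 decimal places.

Cross-section at t=0.906: each vertex is (1-t)·p0[i] + t·p1[i].
  v1: (1-0.906)·(2.1,1.55) + 0.906·(2.23,2.71) = (2.2178,2.6010)
  v2: (1-0.906)·(-1.11,2.02) + 0.906·(-3.15,4) = (-2.9582,3.8139)
  v3: (1-0.906)·(-2.22,0.98) + 0.906·(-5.43,2.17) = (-5.1283,2.0581)
  v4: (1-0.906)·(-2.86,-0.75) + 0.906·(-6.84,-1.24) = (-6.4659,-1.1939)
  v5: (1-0.906)·(1.16,-3.21) + 0.906·(1.12,-5.88) = (1.1238,-5.6290)
  v6: (1-0.906)·(2.21,-2.7) + 0.906·(2.89,-4.61) = (2.8261,-4.4305)
Shoelace sum Σ(x_i·y_{i+1} − x_{i+1}·y_i):
  i=1: 2.2178·3.8139 − -2.9582·2.6010 = +16.1526 (running +16.1526)
  i=2: -2.9582·2.0581 − -5.1283·3.8139 = +13.4701 (running +29.6227)
  i=3: -5.1283·-1.1939 − -6.4659·2.0581 = +19.4305 (running +49.0532)
  i=4: -6.4659·-5.6290 − 1.1238·-1.1939 = +37.7383 (running +86.7915)
  i=5: 1.1238·-4.4305 − 2.8261·-5.6290 = +10.9293 (running +97.7208)
  i=6: 2.8261·2.6010 − 2.2178·-4.4305 = +17.1763 (running +114.8971)
Area = |Σ|/2 = |114.8971|/2 = 57.4485

Area at t=0.906: 57.4485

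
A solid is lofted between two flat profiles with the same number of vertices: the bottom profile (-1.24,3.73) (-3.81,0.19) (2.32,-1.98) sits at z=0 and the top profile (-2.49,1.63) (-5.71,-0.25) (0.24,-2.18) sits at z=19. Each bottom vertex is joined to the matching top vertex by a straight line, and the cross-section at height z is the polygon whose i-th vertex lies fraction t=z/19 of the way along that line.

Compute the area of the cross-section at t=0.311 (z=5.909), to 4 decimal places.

Area at t=0.311: 12.0875

Cross-section at t=0.311: each vertex is (1-t)·p0[i] + t·p1[i].
  v1: (1-0.311)·(-1.24,3.73) + 0.311·(-2.49,1.63) = (-1.6288,3.0769)
  v2: (1-0.311)·(-3.81,0.19) + 0.311·(-5.71,-0.25) = (-4.4009,0.0532)
  v3: (1-0.311)·(2.32,-1.98) + 0.311·(0.24,-2.18) = (1.6731,-2.0422)
Shoelace sum Σ(x_i·y_{i+1} − x_{i+1}·y_i):
  i=1: -1.6288·0.0532 − -4.4009·3.0769 = +13.4545 (running +13.4545)
  i=2: -4.4009·-2.0422 − 1.6731·0.0532 = +8.8986 (running +22.3531)
  i=3: 1.6731·3.0769 − -1.6288·-2.0422 = +1.8218 (running +24.1749)
Area = |Σ|/2 = |24.1749|/2 = 12.0875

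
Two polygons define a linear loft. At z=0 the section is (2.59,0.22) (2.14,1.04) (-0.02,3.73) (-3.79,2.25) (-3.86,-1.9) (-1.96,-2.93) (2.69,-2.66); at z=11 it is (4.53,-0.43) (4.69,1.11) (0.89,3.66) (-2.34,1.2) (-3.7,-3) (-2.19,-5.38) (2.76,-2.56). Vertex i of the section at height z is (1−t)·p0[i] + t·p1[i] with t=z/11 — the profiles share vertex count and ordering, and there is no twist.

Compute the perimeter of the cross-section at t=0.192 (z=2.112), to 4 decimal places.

Cross-section at t=0.192: each vertex is (1-t)·p0[i] + t·p1[i].
  v1: (1-0.192)·(2.59,0.22) + 0.192·(4.53,-0.43) = (2.9625,0.0952)
  v2: (1-0.192)·(2.14,1.04) + 0.192·(4.69,1.11) = (2.6296,1.0534)
  v3: (1-0.192)·(-0.02,3.73) + 0.192·(0.89,3.66) = (0.1547,3.7166)
  v4: (1-0.192)·(-3.79,2.25) + 0.192·(-2.34,1.2) = (-3.5116,2.0484)
  v5: (1-0.192)·(-3.86,-1.9) + 0.192·(-3.7,-3) = (-3.8293,-2.1112)
  v6: (1-0.192)·(-1.96,-2.93) + 0.192·(-2.19,-5.38) = (-2.0042,-3.4004)
  v7: (1-0.192)·(2.69,-2.66) + 0.192·(2.76,-2.56) = (2.7034,-2.6408)
Perimeter = Σ |v_{i+1} − v_i|:
  edge 1→2: √(-0.3329² + 0.9582²) = 1.0144 (running 1.0144)
  edge 2→3: √(-2.4749² + 2.6631²) = 3.6356 (running 4.6500)
  edge 3→4: √(-3.6663² + -1.6682²) = 4.0280 (running 8.6779)
  edge 4→5: √(-0.3177² + -4.1596²) = 4.1717 (running 12.8497)
  edge 5→6: √(1.8251² + -1.2892²) = 2.2345 (running 15.0842)
  edge 6→7: √(4.7076² + 0.7596²) = 4.7685 (running 19.8527)
  edge 7→1: √(0.2590² + 2.7360²) = 2.7482 (running 22.6009)
Perimeter = 22.6009

Perimeter at t=0.192: 22.6009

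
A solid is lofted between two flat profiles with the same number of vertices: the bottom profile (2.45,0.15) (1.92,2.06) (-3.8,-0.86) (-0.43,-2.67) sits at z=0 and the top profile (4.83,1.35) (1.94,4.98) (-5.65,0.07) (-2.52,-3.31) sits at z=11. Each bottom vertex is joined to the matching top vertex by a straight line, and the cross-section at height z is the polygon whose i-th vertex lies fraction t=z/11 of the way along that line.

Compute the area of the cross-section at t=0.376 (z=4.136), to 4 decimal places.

Cross-section at t=0.376: each vertex is (1-t)·p0[i] + t·p1[i].
  v1: (1-0.376)·(2.45,0.15) + 0.376·(4.83,1.35) = (3.3449,0.6012)
  v2: (1-0.376)·(1.92,2.06) + 0.376·(1.94,4.98) = (1.9275,3.1579)
  v3: (1-0.376)·(-3.8,-0.86) + 0.376·(-5.65,0.07) = (-4.4956,-0.5103)
  v4: (1-0.376)·(-0.43,-2.67) + 0.376·(-2.52,-3.31) = (-1.2158,-2.9106)
Shoelace sum Σ(x_i·y_{i+1} − x_{i+1}·y_i):
  i=1: 3.3449·3.1579 − 1.9275·0.6012 = +9.4040 (running +9.4040)
  i=2: 1.9275·-0.5103 − -4.4956·3.1579 = +13.2131 (running +22.6171)
  i=3: -4.4956·-2.9106 − -1.2158·-0.5103 = +12.4646 (running +35.0817)
  i=4: -1.2158·0.6012 − 3.3449·-2.9106 = +9.0048 (running +44.0865)
Area = |Σ|/2 = |44.0865|/2 = 22.0433

Area at t=0.376: 22.0433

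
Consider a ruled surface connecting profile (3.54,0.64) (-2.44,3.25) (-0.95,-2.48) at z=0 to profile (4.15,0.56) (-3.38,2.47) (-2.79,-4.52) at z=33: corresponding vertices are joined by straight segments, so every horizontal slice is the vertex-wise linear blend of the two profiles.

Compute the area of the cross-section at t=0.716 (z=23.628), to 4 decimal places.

Cross-section at t=0.716: each vertex is (1-t)·p0[i] + t·p1[i].
  v1: (1-0.716)·(3.54,0.64) + 0.716·(4.15,0.56) = (3.9768,0.5827)
  v2: (1-0.716)·(-2.44,3.25) + 0.716·(-3.38,2.47) = (-3.1130,2.6915)
  v3: (1-0.716)·(-0.95,-2.48) + 0.716·(-2.79,-4.52) = (-2.2674,-3.9406)
Shoelace sum Σ(x_i·y_{i+1} − x_{i+1}·y_i):
  i=1: 3.9768·2.6915 − -3.1130·0.5827 = +12.5176 (running +12.5176)
  i=2: -3.1130·-3.9406 − -2.2674·2.6915 = +18.3702 (running +30.8878)
  i=3: -2.2674·0.5827 − 3.9768·-3.9406 = +14.3497 (running +45.2375)
Area = |Σ|/2 = |45.2375|/2 = 22.6187

Area at t=0.716: 22.6187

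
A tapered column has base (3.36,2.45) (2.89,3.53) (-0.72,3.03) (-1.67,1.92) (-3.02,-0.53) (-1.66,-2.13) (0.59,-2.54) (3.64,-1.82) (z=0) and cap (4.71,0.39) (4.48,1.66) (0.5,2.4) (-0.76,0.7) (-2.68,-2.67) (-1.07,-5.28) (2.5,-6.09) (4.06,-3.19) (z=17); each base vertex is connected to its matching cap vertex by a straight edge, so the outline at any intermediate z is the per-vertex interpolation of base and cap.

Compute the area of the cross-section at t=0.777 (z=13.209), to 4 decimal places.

Area at t=0.777: 40.0392

Cross-section at t=0.777: each vertex is (1-t)·p0[i] + t·p1[i].
  v1: (1-0.777)·(3.36,2.45) + 0.777·(4.71,0.39) = (4.4089,0.8494)
  v2: (1-0.777)·(2.89,3.53) + 0.777·(4.48,1.66) = (4.1254,2.0770)
  v3: (1-0.777)·(-0.72,3.03) + 0.777·(0.5,2.4) = (0.2279,2.5405)
  v4: (1-0.777)·(-1.67,1.92) + 0.777·(-0.76,0.7) = (-0.9629,0.9721)
  v5: (1-0.777)·(-3.02,-0.53) + 0.777·(-2.68,-2.67) = (-2.7558,-2.1928)
  v6: (1-0.777)·(-1.66,-2.13) + 0.777·(-1.07,-5.28) = (-1.2016,-4.5776)
  v7: (1-0.777)·(0.59,-2.54) + 0.777·(2.5,-6.09) = (2.0741,-5.2984)
  v8: (1-0.777)·(3.64,-1.82) + 0.777·(4.06,-3.19) = (3.9663,-2.8845)
Shoelace sum Σ(x_i·y_{i+1} − x_{i+1}·y_i):
  i=1: 4.4089·2.0770 − 4.1254·0.8494 = +5.6534 (running +5.6534)
  i=2: 4.1254·2.5405 − 0.2279·2.0770 = +10.0072 (running +15.6606)
  i=3: 0.2279·0.9721 − -0.9629·2.5405 = +2.6679 (running +18.3284)
  i=4: -0.9629·-2.1928 − -2.7558·0.9721 = +4.7903 (running +23.1188)
  i=5: -2.7558·-4.5776 − -1.2016·-2.1928 = +9.9801 (running +33.0989)
  i=6: -1.2016·-5.2984 − 2.0741·-4.5776 = +15.8605 (running +48.9594)
  i=7: 2.0741·-2.8845 − 3.9663·-5.2984 = +15.0324 (running +63.9918)
  i=8: 3.9663·0.8494 − 4.4089·-2.8845 = +16.0865 (running +80.0783)
Area = |Σ|/2 = |80.0783|/2 = 40.0392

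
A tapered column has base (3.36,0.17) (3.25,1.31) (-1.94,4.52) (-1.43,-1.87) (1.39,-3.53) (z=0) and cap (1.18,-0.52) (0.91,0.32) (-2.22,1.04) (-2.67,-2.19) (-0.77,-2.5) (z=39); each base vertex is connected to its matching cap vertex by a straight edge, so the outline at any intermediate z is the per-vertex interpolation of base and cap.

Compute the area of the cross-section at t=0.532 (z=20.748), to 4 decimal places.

Cross-section at t=0.532: each vertex is (1-t)·p0[i] + t·p1[i].
  v1: (1-0.532)·(3.36,0.17) + 0.532·(1.18,-0.52) = (2.2002,-0.1971)
  v2: (1-0.532)·(3.25,1.31) + 0.532·(0.91,0.32) = (2.0051,0.7833)
  v3: (1-0.532)·(-1.94,4.52) + 0.532·(-2.22,1.04) = (-2.0890,2.6686)
  v4: (1-0.532)·(-1.43,-1.87) + 0.532·(-2.67,-2.19) = (-2.0897,-2.0402)
  v5: (1-0.532)·(1.39,-3.53) + 0.532·(-0.77,-2.5) = (0.2409,-2.9820)
Shoelace sum Σ(x_i·y_{i+1} − x_{i+1}·y_i):
  i=1: 2.2002·0.7833 − 2.0051·-0.1971 = +2.1187 (running +2.1187)
  i=2: 2.0051·2.6686 − -2.0890·0.7833 = +6.9873 (running +9.1059)
  i=3: -2.0890·-2.0402 − -2.0897·2.6686 = +9.8386 (running +18.9445)
  i=4: -2.0897·-2.9820 − 0.2409·-2.0402 = +6.7230 (running +25.6675)
  i=5: 0.2409·-0.1971 − 2.2002·-2.9820 = +6.5137 (running +32.1812)
Area = |Σ|/2 = |32.1812|/2 = 16.0906

Area at t=0.532: 16.0906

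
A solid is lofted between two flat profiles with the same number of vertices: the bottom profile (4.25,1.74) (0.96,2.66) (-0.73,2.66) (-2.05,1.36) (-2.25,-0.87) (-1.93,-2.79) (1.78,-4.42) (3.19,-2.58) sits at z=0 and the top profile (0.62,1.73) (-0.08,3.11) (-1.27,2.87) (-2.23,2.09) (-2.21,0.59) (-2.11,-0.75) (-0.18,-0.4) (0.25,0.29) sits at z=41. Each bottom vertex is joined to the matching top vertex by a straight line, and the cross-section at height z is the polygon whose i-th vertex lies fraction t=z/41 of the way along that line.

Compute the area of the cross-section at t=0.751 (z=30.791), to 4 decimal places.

Area at t=0.751: 13.0166

Cross-section at t=0.751: each vertex is (1-t)·p0[i] + t·p1[i].
  v1: (1-0.751)·(4.25,1.74) + 0.751·(0.62,1.73) = (1.5239,1.7325)
  v2: (1-0.751)·(0.96,2.66) + 0.751·(-0.08,3.11) = (0.1790,2.9979)
  v3: (1-0.751)·(-0.73,2.66) + 0.751·(-1.27,2.87) = (-1.1355,2.8177)
  v4: (1-0.751)·(-2.05,1.36) + 0.751·(-2.23,2.09) = (-2.1852,1.9082)
  v5: (1-0.751)·(-2.25,-0.87) + 0.751·(-2.21,0.59) = (-2.2200,0.2265)
  v6: (1-0.751)·(-1.93,-2.79) + 0.751·(-2.11,-0.75) = (-2.0652,-1.2580)
  v7: (1-0.751)·(1.78,-4.42) + 0.751·(-0.18,-0.4) = (0.3080,-1.4010)
  v8: (1-0.751)·(3.19,-2.58) + 0.751·(0.25,0.29) = (0.9821,-0.4246)
Shoelace sum Σ(x_i·y_{i+1} − x_{i+1}·y_i):
  i=1: 1.5239·2.9979 − 0.1790·1.7325 = +4.2584 (running +4.2584)
  i=2: 0.1790·2.8177 − -1.1355·2.9979 = +3.9085 (running +8.1670)
  i=3: -1.1355·1.9082 − -2.1852·2.8177 = +3.9903 (running +12.1573)
  i=4: -2.1852·0.2265 − -2.2200·1.9082 = +3.7413 (running +15.8987)
  i=5: -2.2200·-1.2580 − -2.0652·0.2265 = +3.2603 (running +19.1590)
  i=6: -2.0652·-1.4010 − 0.3080·-1.2580 = +3.2808 (running +22.4397)
  i=7: 0.3080·-0.4246 − 0.9821·-1.4010 = +1.2450 (running +23.6848)
  i=8: 0.9821·1.7325 − 1.5239·-0.4246 = +2.3485 (running +26.0333)
Area = |Σ|/2 = |26.0333|/2 = 13.0166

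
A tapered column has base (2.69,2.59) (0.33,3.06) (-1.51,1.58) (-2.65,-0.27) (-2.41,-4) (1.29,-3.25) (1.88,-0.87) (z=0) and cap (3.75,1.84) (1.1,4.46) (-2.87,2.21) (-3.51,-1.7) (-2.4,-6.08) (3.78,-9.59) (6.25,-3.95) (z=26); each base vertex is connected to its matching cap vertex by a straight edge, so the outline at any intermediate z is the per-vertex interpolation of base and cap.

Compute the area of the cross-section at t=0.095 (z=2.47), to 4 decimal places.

Area at t=0.095: 30.6023

Cross-section at t=0.095: each vertex is (1-t)·p0[i] + t·p1[i].
  v1: (1-0.095)·(2.69,2.59) + 0.095·(3.75,1.84) = (2.7907,2.5187)
  v2: (1-0.095)·(0.33,3.06) + 0.095·(1.1,4.46) = (0.4032,3.1930)
  v3: (1-0.095)·(-1.51,1.58) + 0.095·(-2.87,2.21) = (-1.6392,1.6399)
  v4: (1-0.095)·(-2.65,-0.27) + 0.095·(-3.51,-1.7) = (-2.7317,-0.4059)
  v5: (1-0.095)·(-2.41,-4) + 0.095·(-2.4,-6.08) = (-2.4091,-4.1976)
  v6: (1-0.095)·(1.29,-3.25) + 0.095·(3.78,-9.59) = (1.5266,-3.8523)
  v7: (1-0.095)·(1.88,-0.87) + 0.095·(6.25,-3.95) = (2.2952,-1.1626)
Shoelace sum Σ(x_i·y_{i+1} − x_{i+1}·y_i):
  i=1: 2.7907·3.1930 − 0.4032·2.5187 = +7.8953 (running +7.8953)
  i=2: 0.4032·1.6399 − -1.6392·3.1930 = +5.8951 (running +13.7903)
  i=3: -1.6392·-0.4059 − -2.7317·1.6399 = +5.1448 (running +18.9352)
  i=4: -2.7317·-4.1976 − -2.4091·-0.4059 = +10.4889 (running +29.4241)
  i=5: -2.4091·-3.8523 − 1.5266·-4.1976 = +15.6882 (running +45.1123)
  i=6: 1.5266·-1.1626 − 2.2952·-3.8523 = +7.0668 (running +52.1791)
  i=7: 2.2952·2.5187 − 2.7907·-1.1626 = +9.0254 (running +61.2045)
Area = |Σ|/2 = |61.2045|/2 = 30.6023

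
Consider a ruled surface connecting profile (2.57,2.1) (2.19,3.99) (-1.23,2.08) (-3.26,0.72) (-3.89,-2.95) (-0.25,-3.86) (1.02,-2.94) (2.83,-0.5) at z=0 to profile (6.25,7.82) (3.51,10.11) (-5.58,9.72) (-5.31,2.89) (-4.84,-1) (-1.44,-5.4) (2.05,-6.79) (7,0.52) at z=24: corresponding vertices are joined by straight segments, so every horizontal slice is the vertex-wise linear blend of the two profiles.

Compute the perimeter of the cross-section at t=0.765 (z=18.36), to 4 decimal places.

Perimeter at t=0.765: 42.0447

Cross-section at t=0.765: each vertex is (1-t)·p0[i] + t·p1[i].
  v1: (1-0.765)·(2.57,2.1) + 0.765·(6.25,7.82) = (5.3852,6.4758)
  v2: (1-0.765)·(2.19,3.99) + 0.765·(3.51,10.11) = (3.1998,8.6718)
  v3: (1-0.765)·(-1.23,2.08) + 0.765·(-5.58,9.72) = (-4.5577,7.9246)
  v4: (1-0.765)·(-3.26,0.72) + 0.765·(-5.31,2.89) = (-4.8282,2.3801)
  v5: (1-0.765)·(-3.89,-2.95) + 0.765·(-4.84,-1) = (-4.6167,-1.4583)
  v6: (1-0.765)·(-0.25,-3.86) + 0.765·(-1.44,-5.4) = (-1.1603,-5.0381)
  v7: (1-0.765)·(1.02,-2.94) + 0.765·(2.05,-6.79) = (1.8079,-5.8853)
  v8: (1-0.765)·(2.83,-0.5) + 0.765·(7,0.52) = (6.0201,0.2803)
Perimeter = Σ |v_{i+1} − v_i|:
  edge 1→2: √(-2.1854² + 2.1960²) = 3.0981 (running 3.0981)
  edge 2→3: √(-7.7575² + -0.7472²) = 7.7935 (running 10.8916)
  edge 3→4: √(-0.2705² + -5.5446²) = 5.5511 (running 16.4427)
  edge 4→5: √(0.2115² + -3.8383²) = 3.8441 (running 20.2868)
  edge 5→6: √(3.4564² + -3.5798²) = 4.9761 (running 25.2630)
  edge 6→7: √(2.9683² + -0.8472²) = 3.0868 (running 28.3498)
  edge 7→8: √(4.2121² + 6.1656²) = 7.4670 (running 35.8168)
  edge 8→1: √(-0.6349² + 6.1955²) = 6.2279 (running 42.0447)
Perimeter = 42.0447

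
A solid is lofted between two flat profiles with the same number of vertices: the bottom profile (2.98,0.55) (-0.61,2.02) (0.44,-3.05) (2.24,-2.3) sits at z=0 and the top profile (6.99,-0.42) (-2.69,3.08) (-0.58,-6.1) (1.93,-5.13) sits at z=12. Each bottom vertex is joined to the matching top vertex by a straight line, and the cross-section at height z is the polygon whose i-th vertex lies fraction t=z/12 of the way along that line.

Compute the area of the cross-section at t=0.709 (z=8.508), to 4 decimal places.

Area at t=0.709: 32.0258

Cross-section at t=0.709: each vertex is (1-t)·p0[i] + t·p1[i].
  v1: (1-0.709)·(2.98,0.55) + 0.709·(6.99,-0.42) = (5.8231,-0.1377)
  v2: (1-0.709)·(-0.61,2.02) + 0.709·(-2.69,3.08) = (-2.0847,2.7715)
  v3: (1-0.709)·(0.44,-3.05) + 0.709·(-0.58,-6.1) = (-0.2832,-5.2124)
  v4: (1-0.709)·(2.24,-2.3) + 0.709·(1.93,-5.13) = (2.0202,-4.3065)
Shoelace sum Σ(x_i·y_{i+1} − x_{i+1}·y_i):
  i=1: 5.8231·2.7715 − -2.0847·-0.1377 = +15.8518 (running +15.8518)
  i=2: -2.0847·-5.2124 − -0.2832·2.7715 = +11.6513 (running +27.5031)
  i=3: -0.2832·-4.3065 − 2.0202·-5.2124 = +11.7497 (running +39.2529)
  i=4: 2.0202·-0.1377 − 5.8231·-4.3065 = +24.7987 (running +64.0516)
Area = |Σ|/2 = |64.0516|/2 = 32.0258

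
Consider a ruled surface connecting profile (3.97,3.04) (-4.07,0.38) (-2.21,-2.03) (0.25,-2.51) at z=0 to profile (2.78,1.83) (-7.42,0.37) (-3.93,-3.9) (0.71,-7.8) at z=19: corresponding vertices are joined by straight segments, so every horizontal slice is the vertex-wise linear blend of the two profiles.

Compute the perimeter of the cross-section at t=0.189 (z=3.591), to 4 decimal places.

Cross-section at t=0.189: each vertex is (1-t)·p0[i] + t·p1[i].
  v1: (1-0.189)·(3.97,3.04) + 0.189·(2.78,1.83) = (3.7451,2.8113)
  v2: (1-0.189)·(-4.07,0.38) + 0.189·(-7.42,0.37) = (-4.7031,0.3781)
  v3: (1-0.189)·(-2.21,-2.03) + 0.189·(-3.93,-3.9) = (-2.5351,-2.3834)
  v4: (1-0.189)·(0.25,-2.51) + 0.189·(0.71,-7.8) = (0.3369,-3.5098)
Perimeter = Σ |v_{i+1} − v_i|:
  edge 1→2: √(-8.4482² + -2.4332²) = 8.7917 (running 8.7917)
  edge 2→3: √(2.1681² + -2.7615²) = 3.5109 (running 12.3026)
  edge 3→4: √(2.8720² + -1.1264²) = 3.0850 (running 15.3876)
  edge 4→1: √(3.4082² + 6.3211²) = 7.1814 (running 22.5690)
Perimeter = 22.5690

Perimeter at t=0.189: 22.5690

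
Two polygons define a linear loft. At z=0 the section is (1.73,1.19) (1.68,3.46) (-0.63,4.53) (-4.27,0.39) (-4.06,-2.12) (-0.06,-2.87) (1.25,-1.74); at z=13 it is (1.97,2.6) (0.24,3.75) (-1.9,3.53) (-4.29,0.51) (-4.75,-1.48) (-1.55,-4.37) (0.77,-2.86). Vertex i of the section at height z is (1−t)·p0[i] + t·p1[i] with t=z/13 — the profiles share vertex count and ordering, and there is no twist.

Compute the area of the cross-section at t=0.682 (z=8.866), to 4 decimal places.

Area at t=0.682: 33.7744

Cross-section at t=0.682: each vertex is (1-t)·p0[i] + t·p1[i].
  v1: (1-0.682)·(1.73,1.19) + 0.682·(1.97,2.6) = (1.8937,2.1516)
  v2: (1-0.682)·(1.68,3.46) + 0.682·(0.24,3.75) = (0.6979,3.6578)
  v3: (1-0.682)·(-0.63,4.53) + 0.682·(-1.9,3.53) = (-1.4961,3.8480)
  v4: (1-0.682)·(-4.27,0.39) + 0.682·(-4.29,0.51) = (-4.2836,0.4718)
  v5: (1-0.682)·(-4.06,-2.12) + 0.682·(-4.75,-1.48) = (-4.5306,-1.6835)
  v6: (1-0.682)·(-0.06,-2.87) + 0.682·(-1.55,-4.37) = (-1.0762,-3.8930)
  v7: (1-0.682)·(1.25,-1.74) + 0.682·(0.77,-2.86) = (0.9226,-2.5038)
Shoelace sum Σ(x_i·y_{i+1} − x_{i+1}·y_i):
  i=1: 1.8937·3.6578 − 0.6979·2.1516 = +5.4250 (running +5.4250)
  i=2: 0.6979·3.8480 − -1.4961·3.6578 = +8.1581 (running +13.5832)
  i=3: -1.4961·0.4718 − -4.2836·3.8480 = +15.7775 (running +29.3607)
  i=4: -4.2836·-1.6835 − -4.5306·0.4718 = +9.3493 (running +38.7100)
  i=5: -4.5306·-3.8930 − -1.0762·-1.6835 = +15.8258 (running +54.5357)
  i=6: -1.0762·-2.5038 − 0.9226·-3.8930 = +6.2864 (running +60.8222)
  i=7: 0.9226·2.1516 − 1.8937·-2.5038 = +6.7266 (running +67.5488)
Area = |Σ|/2 = |67.5488|/2 = 33.7744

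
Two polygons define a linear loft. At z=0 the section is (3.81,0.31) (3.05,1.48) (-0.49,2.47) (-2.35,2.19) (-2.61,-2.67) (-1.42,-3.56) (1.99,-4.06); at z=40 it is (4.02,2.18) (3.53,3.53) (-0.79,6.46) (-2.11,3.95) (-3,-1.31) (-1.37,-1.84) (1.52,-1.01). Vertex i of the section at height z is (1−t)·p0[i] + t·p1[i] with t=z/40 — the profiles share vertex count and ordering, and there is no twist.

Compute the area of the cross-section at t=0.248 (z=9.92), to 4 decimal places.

Area at t=0.248: 33.0666

Cross-section at t=0.248: each vertex is (1-t)·p0[i] + t·p1[i].
  v1: (1-0.248)·(3.81,0.31) + 0.248·(4.02,2.18) = (3.8621,0.7738)
  v2: (1-0.248)·(3.05,1.48) + 0.248·(3.53,3.53) = (3.1690,1.9884)
  v3: (1-0.248)·(-0.49,2.47) + 0.248·(-0.79,6.46) = (-0.5644,3.4595)
  v4: (1-0.248)·(-2.35,2.19) + 0.248·(-2.11,3.95) = (-2.2905,2.6265)
  v5: (1-0.248)·(-2.61,-2.67) + 0.248·(-3,-1.31) = (-2.7067,-2.3327)
  v6: (1-0.248)·(-1.42,-3.56) + 0.248·(-1.37,-1.84) = (-1.4076,-3.1334)
  v7: (1-0.248)·(1.99,-4.06) + 0.248·(1.52,-1.01) = (1.8734,-3.3036)
Shoelace sum Σ(x_i·y_{i+1} − x_{i+1}·y_i):
  i=1: 3.8621·1.9884 − 3.1690·0.7738 = +5.2273 (running +5.2273)
  i=2: 3.1690·3.4595 − -0.5644·1.9884 = +12.0856 (running +17.3129)
  i=3: -0.5644·2.6265 − -2.2905·3.4595 = +6.4416 (running +23.7545)
  i=4: -2.2905·-2.3327 − -2.7067·2.6265 = +12.4522 (running +36.2067)
  i=5: -2.7067·-3.1334 − -1.4076·-2.3327 = +5.1978 (running +41.4045)
  i=6: -1.4076·-3.3036 − 1.8734·-3.1334 = +10.5205 (running +51.9249)
  i=7: 1.8734·0.7738 − 3.8621·-3.3036 = +14.2084 (running +66.1333)
Area = |Σ|/2 = |66.1333|/2 = 33.0666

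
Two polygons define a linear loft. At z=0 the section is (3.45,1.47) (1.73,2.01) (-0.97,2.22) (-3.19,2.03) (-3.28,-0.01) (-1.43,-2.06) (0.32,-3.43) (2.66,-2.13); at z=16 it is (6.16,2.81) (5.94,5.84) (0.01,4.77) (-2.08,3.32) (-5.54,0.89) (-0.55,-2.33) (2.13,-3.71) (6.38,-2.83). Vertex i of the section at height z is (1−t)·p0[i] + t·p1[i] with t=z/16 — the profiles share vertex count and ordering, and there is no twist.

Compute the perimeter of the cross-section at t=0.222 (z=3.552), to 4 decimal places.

Cross-section at t=0.222: each vertex is (1-t)·p0[i] + t·p1[i].
  v1: (1-0.222)·(3.45,1.47) + 0.222·(6.16,2.81) = (4.0516,1.7675)
  v2: (1-0.222)·(1.73,2.01) + 0.222·(5.94,5.84) = (2.6646,2.8603)
  v3: (1-0.222)·(-0.97,2.22) + 0.222·(0.01,4.77) = (-0.7524,2.7861)
  v4: (1-0.222)·(-3.19,2.03) + 0.222·(-2.08,3.32) = (-2.9436,2.3164)
  v5: (1-0.222)·(-3.28,-0.01) + 0.222·(-5.54,0.89) = (-3.7817,0.1898)
  v6: (1-0.222)·(-1.43,-2.06) + 0.222·(-0.55,-2.33) = (-1.2346,-2.1199)
  v7: (1-0.222)·(0.32,-3.43) + 0.222·(2.13,-3.71) = (0.7218,-3.4922)
  v8: (1-0.222)·(2.66,-2.13) + 0.222·(6.38,-2.83) = (3.4858,-2.2854)
Perimeter = Σ |v_{i+1} − v_i|:
  edge 1→2: √(-1.3870² + 1.0928²) = 1.7658 (running 1.7658)
  edge 2→3: √(-3.4171² + -0.0742²) = 3.4179 (running 5.1836)
  edge 3→4: √(-2.1911² + -0.4697²) = 2.2409 (running 7.4246)
  edge 4→5: √(-0.8381² + -2.1266²) = 2.2858 (running 9.7103)
  edge 5→6: √(2.5471² + -2.3097²) = 3.4384 (running 13.1487)
  edge 6→7: √(1.9565² + -1.3722²) = 2.3897 (running 15.5384)
  edge 7→8: √(2.7640² + 1.2068²) = 3.0160 (running 18.5544)
  edge 8→1: √(0.5658² + 4.0529²) = 4.0922 (running 22.6466)
Perimeter = 22.6466

Perimeter at t=0.222: 22.6466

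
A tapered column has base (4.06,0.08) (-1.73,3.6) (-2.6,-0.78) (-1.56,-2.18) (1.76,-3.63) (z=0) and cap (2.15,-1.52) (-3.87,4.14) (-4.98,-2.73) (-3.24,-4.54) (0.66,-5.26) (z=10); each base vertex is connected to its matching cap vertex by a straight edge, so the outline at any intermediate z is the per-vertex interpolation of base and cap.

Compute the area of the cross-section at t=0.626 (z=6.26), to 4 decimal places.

Area at t=0.626: 34.4140

Cross-section at t=0.626: each vertex is (1-t)·p0[i] + t·p1[i].
  v1: (1-0.626)·(4.06,0.08) + 0.626·(2.15,-1.52) = (2.8643,-0.9216)
  v2: (1-0.626)·(-1.73,3.6) + 0.626·(-3.87,4.14) = (-3.0696,3.9380)
  v3: (1-0.626)·(-2.6,-0.78) + 0.626·(-4.98,-2.73) = (-4.0899,-2.0007)
  v4: (1-0.626)·(-1.56,-2.18) + 0.626·(-3.24,-4.54) = (-2.6117,-3.6574)
  v5: (1-0.626)·(1.76,-3.63) + 0.626·(0.66,-5.26) = (1.0714,-4.6504)
Shoelace sum Σ(x_i·y_{i+1} − x_{i+1}·y_i):
  i=1: 2.8643·3.9380 − -3.0696·-0.9216 = +8.4509 (running +8.4509)
  i=2: -3.0696·-2.0007 − -4.0899·3.9380 = +22.2475 (running +30.6984)
  i=3: -4.0899·-3.6574 − -2.6117·-2.0007 = +9.7330 (running +40.4314)
  i=4: -2.6117·-4.6504 − 1.0714·-3.6574 = +16.0638 (running +56.4952)
  i=5: 1.0714·-0.9216 − 2.8643·-4.6504 = +12.3329 (running +68.8281)
Area = |Σ|/2 = |68.8281|/2 = 34.4140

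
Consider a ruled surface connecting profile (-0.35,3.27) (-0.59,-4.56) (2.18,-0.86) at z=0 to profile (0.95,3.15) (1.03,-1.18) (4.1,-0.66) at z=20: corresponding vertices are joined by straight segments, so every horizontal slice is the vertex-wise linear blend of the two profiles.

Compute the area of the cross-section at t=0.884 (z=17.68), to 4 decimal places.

Cross-section at t=0.884: each vertex is (1-t)·p0[i] + t·p1[i].
  v1: (1-0.884)·(-0.35,3.27) + 0.884·(0.95,3.15) = (0.7992,3.1639)
  v2: (1-0.884)·(-0.59,-4.56) + 0.884·(1.03,-1.18) = (0.8421,-1.5721)
  v3: (1-0.884)·(2.18,-0.86) + 0.884·(4.1,-0.66) = (3.8773,-0.6832)
Shoelace sum Σ(x_i·y_{i+1} − x_{i+1}·y_i):
  i=1: 0.7992·-1.5721 − 0.8421·3.1639 = -3.9207 (running -3.9207)
  i=2: 0.8421·-0.6832 − 3.8773·-1.5721 = +5.5201 (running +1.5994)
  i=3: 3.8773·3.1639 − 0.7992·-0.6832 = +12.8134 (running +14.4128)
Area = |Σ|/2 = |14.4128|/2 = 7.2064

Area at t=0.884: 7.2064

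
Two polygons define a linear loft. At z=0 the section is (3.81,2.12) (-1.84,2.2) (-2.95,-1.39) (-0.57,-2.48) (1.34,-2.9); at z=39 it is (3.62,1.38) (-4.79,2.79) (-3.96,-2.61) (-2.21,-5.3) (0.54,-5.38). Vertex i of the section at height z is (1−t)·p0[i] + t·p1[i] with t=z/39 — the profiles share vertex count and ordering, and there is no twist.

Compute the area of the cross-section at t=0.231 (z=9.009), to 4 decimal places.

Cross-section at t=0.231: each vertex is (1-t)·p0[i] + t·p1[i].
  v1: (1-0.231)·(3.81,2.12) + 0.231·(3.62,1.38) = (3.7661,1.9491)
  v2: (1-0.231)·(-1.84,2.2) + 0.231·(-4.79,2.79) = (-2.5214,2.3363)
  v3: (1-0.231)·(-2.95,-1.39) + 0.231·(-3.96,-2.61) = (-3.1833,-1.6718)
  v4: (1-0.231)·(-0.57,-2.48) + 0.231·(-2.21,-5.3) = (-0.9488,-3.1314)
  v5: (1-0.231)·(1.34,-2.9) + 0.231·(0.54,-5.38) = (1.1552,-3.4729)
Shoelace sum Σ(x_i·y_{i+1} − x_{i+1}·y_i):
  i=1: 3.7661·2.3363 − -2.5214·1.9491 = +13.7132 (running +13.7132)
  i=2: -2.5214·-1.6718 − -3.1833·2.3363 = +11.6525 (running +25.3657)
  i=3: -3.1833·-3.1314 − -0.9488·-1.6718 = +8.3820 (running +33.7477)
  i=4: -0.9488·-3.4729 − 1.1552·-3.1314 = +6.9126 (running +40.6603)
  i=5: 1.1552·1.9491 − 3.7661·-3.4729 = +15.3308 (running +55.9911)
Area = |Σ|/2 = |55.9911|/2 = 27.9956

Area at t=0.231: 27.9956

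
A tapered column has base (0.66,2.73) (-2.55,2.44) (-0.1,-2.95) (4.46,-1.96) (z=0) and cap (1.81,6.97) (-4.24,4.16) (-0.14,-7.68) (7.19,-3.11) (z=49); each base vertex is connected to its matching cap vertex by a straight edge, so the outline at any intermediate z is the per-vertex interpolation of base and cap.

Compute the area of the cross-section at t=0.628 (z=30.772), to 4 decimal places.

Area at t=0.628: 60.0284

Cross-section at t=0.628: each vertex is (1-t)·p0[i] + t·p1[i].
  v1: (1-0.628)·(0.66,2.73) + 0.628·(1.81,6.97) = (1.3822,5.3927)
  v2: (1-0.628)·(-2.55,2.44) + 0.628·(-4.24,4.16) = (-3.6113,3.5202)
  v3: (1-0.628)·(-0.1,-2.95) + 0.628·(-0.14,-7.68) = (-0.1251,-5.9204)
  v4: (1-0.628)·(4.46,-1.96) + 0.628·(7.19,-3.11) = (6.1744,-2.6822)
Shoelace sum Σ(x_i·y_{i+1} − x_{i+1}·y_i):
  i=1: 1.3822·3.5202 − -3.6113·5.3927 = +24.3404 (running +24.3404)
  i=2: -3.6113·-5.9204 − -0.1251·3.5202 = +21.8210 (running +46.1614)
  i=3: -0.1251·-2.6822 − 6.1744·-5.9204 = +36.8910 (running +83.0524)
  i=4: 6.1744·5.3927 − 1.3822·-2.6822 = +37.0044 (running +120.0568)
Area = |Σ|/2 = |120.0568|/2 = 60.0284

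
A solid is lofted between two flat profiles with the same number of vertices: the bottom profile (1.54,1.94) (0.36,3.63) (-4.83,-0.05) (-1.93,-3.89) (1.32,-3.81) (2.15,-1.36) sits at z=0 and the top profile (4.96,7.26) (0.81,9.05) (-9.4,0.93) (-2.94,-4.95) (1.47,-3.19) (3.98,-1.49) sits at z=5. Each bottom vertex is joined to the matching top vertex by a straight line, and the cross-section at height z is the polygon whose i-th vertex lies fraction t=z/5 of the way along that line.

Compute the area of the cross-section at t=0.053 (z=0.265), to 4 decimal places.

Area at t=0.053: 36.2646

Cross-section at t=0.053: each vertex is (1-t)·p0[i] + t·p1[i].
  v1: (1-0.053)·(1.54,1.94) + 0.053·(4.96,7.26) = (1.7213,2.2220)
  v2: (1-0.053)·(0.36,3.63) + 0.053·(0.81,9.05) = (0.3838,3.9173)
  v3: (1-0.053)·(-4.83,-0.05) + 0.053·(-9.4,0.93) = (-5.0722,0.0019)
  v4: (1-0.053)·(-1.93,-3.89) + 0.053·(-2.94,-4.95) = (-1.9835,-3.9462)
  v5: (1-0.053)·(1.32,-3.81) + 0.053·(1.47,-3.19) = (1.3279,-3.7771)
  v6: (1-0.053)·(2.15,-1.36) + 0.053·(3.98,-1.49) = (2.2470,-1.3669)
Shoelace sum Σ(x_i·y_{i+1} − x_{i+1}·y_i):
  i=1: 1.7213·3.9173 − 0.3838·2.2220 = +5.8897 (running +5.8897)
  i=2: 0.3838·0.0019 − -5.0722·3.9173 = +19.8699 (running +25.7596)
  i=3: -5.0722·-3.9462 − -1.9835·0.0019 = +20.0197 (running +45.7793)
  i=4: -1.9835·-3.7771 − 1.3279·-3.9462 = +12.7324 (running +58.5117)
  i=5: 1.3279·-1.3669 − 2.2470·-3.7771 = +6.6720 (running +65.1838)
  i=6: 2.2470·2.2220 − 1.7213·-1.3669 = +7.3455 (running +72.5293)
Area = |Σ|/2 = |72.5293|/2 = 36.2646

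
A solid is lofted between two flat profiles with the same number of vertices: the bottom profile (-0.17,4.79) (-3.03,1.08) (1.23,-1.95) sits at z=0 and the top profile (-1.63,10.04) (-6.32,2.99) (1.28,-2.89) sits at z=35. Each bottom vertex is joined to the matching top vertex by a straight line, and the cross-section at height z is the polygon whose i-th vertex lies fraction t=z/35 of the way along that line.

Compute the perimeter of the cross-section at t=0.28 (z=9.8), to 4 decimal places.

Perimeter at t=0.28: 20.8605

Cross-section at t=0.28: each vertex is (1-t)·p0[i] + t·p1[i].
  v1: (1-0.28)·(-0.17,4.79) + 0.28·(-1.63,10.04) = (-0.5788,6.2600)
  v2: (1-0.28)·(-3.03,1.08) + 0.28·(-6.32,2.99) = (-3.9512,1.6148)
  v3: (1-0.28)·(1.23,-1.95) + 0.28·(1.28,-2.89) = (1.2440,-2.2132)
Perimeter = Σ |v_{i+1} − v_i|:
  edge 1→2: √(-3.3724² + -4.6452²) = 5.7403 (running 5.7403)
  edge 2→3: √(5.1952² + -3.8280²) = 6.4532 (running 12.1935)
  edge 3→1: √(-1.8228² + 8.4732²) = 8.6670 (running 20.8605)
Perimeter = 20.8605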